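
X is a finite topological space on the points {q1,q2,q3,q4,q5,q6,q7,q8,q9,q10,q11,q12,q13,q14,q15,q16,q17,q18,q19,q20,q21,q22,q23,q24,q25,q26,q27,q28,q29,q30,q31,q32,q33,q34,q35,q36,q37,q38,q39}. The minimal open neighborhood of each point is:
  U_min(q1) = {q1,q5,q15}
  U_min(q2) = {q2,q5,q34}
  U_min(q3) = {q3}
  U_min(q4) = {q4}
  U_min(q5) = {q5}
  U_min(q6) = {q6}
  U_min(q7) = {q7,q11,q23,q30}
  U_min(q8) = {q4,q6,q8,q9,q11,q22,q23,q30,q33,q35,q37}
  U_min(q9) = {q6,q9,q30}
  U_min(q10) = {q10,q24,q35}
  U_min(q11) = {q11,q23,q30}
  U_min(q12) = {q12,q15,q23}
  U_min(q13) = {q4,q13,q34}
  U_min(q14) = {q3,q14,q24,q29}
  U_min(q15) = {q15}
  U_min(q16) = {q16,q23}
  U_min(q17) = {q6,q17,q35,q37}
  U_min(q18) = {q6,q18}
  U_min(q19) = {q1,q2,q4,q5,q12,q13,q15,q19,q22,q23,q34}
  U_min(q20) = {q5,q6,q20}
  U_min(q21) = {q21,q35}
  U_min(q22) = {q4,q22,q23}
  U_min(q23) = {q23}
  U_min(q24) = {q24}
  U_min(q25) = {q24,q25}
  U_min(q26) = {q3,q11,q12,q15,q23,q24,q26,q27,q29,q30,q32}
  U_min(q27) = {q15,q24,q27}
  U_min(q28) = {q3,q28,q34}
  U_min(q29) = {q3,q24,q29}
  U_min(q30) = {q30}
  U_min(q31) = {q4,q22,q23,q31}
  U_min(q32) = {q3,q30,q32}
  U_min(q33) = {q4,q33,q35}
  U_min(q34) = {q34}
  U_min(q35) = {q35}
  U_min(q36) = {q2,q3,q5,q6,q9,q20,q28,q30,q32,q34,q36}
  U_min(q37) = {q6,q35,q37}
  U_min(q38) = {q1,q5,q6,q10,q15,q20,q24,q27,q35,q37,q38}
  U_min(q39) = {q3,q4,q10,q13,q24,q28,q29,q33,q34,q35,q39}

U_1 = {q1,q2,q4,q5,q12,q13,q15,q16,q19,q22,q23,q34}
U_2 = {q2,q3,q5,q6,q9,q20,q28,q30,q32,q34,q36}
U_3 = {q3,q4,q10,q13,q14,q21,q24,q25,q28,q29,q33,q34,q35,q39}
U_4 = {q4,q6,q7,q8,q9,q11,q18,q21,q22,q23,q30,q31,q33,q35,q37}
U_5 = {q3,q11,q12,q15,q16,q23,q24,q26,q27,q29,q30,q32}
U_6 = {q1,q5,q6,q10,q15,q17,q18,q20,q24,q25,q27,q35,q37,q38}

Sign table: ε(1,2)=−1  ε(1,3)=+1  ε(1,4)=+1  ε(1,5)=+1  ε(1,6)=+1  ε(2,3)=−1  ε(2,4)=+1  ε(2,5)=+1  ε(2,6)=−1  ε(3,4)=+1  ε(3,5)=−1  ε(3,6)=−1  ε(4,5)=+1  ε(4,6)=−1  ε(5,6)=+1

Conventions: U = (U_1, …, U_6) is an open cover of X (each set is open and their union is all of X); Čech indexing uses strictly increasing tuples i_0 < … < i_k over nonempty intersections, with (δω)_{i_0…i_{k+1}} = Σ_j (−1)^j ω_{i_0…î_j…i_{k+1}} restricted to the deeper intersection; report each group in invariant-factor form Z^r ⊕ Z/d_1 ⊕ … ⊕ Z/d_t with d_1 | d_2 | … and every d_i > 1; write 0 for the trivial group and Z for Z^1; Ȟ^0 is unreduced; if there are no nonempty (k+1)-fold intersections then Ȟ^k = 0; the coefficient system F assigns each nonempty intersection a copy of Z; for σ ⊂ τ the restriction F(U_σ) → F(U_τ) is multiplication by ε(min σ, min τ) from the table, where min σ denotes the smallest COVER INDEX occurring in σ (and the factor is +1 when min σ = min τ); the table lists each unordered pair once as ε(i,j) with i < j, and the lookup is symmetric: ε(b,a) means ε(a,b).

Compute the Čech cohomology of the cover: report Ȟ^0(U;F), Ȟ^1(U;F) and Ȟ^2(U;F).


Ȟ^0 ≅ 0; Ȟ^1 ≅ Z/2; Ȟ^2 ≅ Z

nerve of the cover:
  U12={q2,q5,q34} U13={q4,q13,q34} U14={q4,q22,q23} U15={q12,q15,q16,q23} U16={q1,q5,q15} U23={q3,q28,q34} U24={q6,q9,q30} U25={q3,q30,q32} U26={q5,q6,q20} U34={q4,q21,q33,q35} U35={q3,q24,q29} U36={q10,q24,q25,q35} U45={q11,q23,q30} U46={q6,q18,q35,q37} U56={q15,q24,q27}
  U123={q34} U126={q5} U134={q4} U145={q23} U156={q15} U235={q3} U245={q30} U246={q6} U346={q35} U356={q24}
C dims 6,15,10; δ0: rk 6, SNF 1^5·2; δ1: rk 9, SNF 1^9
Ȟ^0 = (6 − 6) − 0 = 0, so Ȟ^0 ≅ 0
Ȟ^1 = (15 − 9) − 6 = 0 plus torsion [2], so Ȟ^1 ≅ Z/2
Ȟ^2 = (10 − 0) − 9 = 1, so Ȟ^2 ≅ Z


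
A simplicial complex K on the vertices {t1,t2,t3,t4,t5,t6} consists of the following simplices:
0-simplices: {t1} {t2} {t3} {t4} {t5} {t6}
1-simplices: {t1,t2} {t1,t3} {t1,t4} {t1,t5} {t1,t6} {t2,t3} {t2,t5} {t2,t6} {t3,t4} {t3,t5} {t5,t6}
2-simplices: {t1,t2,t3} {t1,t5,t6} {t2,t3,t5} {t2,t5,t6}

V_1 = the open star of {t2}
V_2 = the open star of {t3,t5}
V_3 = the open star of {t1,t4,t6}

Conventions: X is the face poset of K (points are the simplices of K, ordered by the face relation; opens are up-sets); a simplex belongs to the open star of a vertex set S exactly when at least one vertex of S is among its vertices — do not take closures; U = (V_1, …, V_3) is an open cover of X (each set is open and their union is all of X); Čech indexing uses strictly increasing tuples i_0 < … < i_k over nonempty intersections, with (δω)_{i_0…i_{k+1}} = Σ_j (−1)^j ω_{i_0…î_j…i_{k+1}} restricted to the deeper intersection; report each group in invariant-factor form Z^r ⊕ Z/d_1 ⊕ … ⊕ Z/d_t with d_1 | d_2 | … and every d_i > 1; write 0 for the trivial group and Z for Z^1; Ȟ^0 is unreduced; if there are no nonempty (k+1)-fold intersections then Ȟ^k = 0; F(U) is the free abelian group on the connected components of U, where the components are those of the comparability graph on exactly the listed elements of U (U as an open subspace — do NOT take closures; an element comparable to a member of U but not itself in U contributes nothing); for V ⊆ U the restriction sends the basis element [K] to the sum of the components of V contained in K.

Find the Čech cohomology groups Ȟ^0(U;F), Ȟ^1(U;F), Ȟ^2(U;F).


Ȟ^0 ≅ Z; Ȟ^1 ≅ Z^2; Ȟ^2 ≅ 0

nonempty overlaps:
  V1={{t2},{t1,t2},{t2,t3},{t2,t5},{t2,t6},{t1,t2,t3},{t2,t3,t5},{t2,t5,t6}} V2={{t3},{t5},{t1,t3},{t1,t5},{t2,t3},{t2,t5},{t3,t4},{t3,t5},{t5,t6},{t1,t2,t3},{t1,t5,t6},{t2,t3,t5},{t2,t5,t6}} V3={{t1},{t4},{t6},{t1,t2},{t1,t3},{t1,t4},{t1,t5},{t1,t6},{t2,t6},{t3,t4},{t5,t6},{t1,t2,t3},{t1,t5,t6},{t2,t5,t6}}
  V12={{t2,t3},{t2,t5},{t1,t2,t3},{t2,t3,t5},{t2,t5,t6}} V13={{t1,t2},{t2,t6},{t1,t2,t3},{t2,t5,t6}} V23={{t1,t3},{t1,t5},{t3,t4},{t5,t6},{t1,t2,t3},{t1,t5,t6},{t2,t5,t6}}
  V123={{t1,t2,t3},{t2,t5,t6}}
components per intersection:
  V1: {{t2},{t1,t2},{t2,t3},{t2,t5},{t2,t6},{t1,t2,t3},{t2,t3,t5},{t2,t5,t6}}
  V2: {{t3},{t5},{t1,t3},{t1,t5},{t2,t3},{t2,t5},{t3,t4},{t3,t5},{t5,t6},{t1,t2,t3},{t1,t5,t6},{t2,t3,t5},{t2,t5,t6}}
  V3: {{t1},{t4},{t6},{t1,t2},{t1,t3},{t1,t4},{t1,t5},{t1,t6},{t2,t6},{t3,t4},{t5,t6},{t1,t2,t3},{t1,t5,t6},{t2,t5,t6}}
  V12: {{t2,t3},{t2,t5},{t1,t2,t3},{t2,t3,t5},{t2,t5,t6}}
  V13: {{t1,t2},{t1,t2,t3}} {{t2,t6},{t2,t5,t6}}
  V23: {{t1,t3},{t1,t2,t3}} {{t1,t5},{t5,t6},{t1,t5,t6},{t2,t5,t6}} {{t3,t4}}
  V123: {{t1,t2,t3}} {{t2,t5,t6}}
C dims 3,6,2; δ0: rk 2, SNF 1^2; δ1: rk 2, SNF 1^2
degree 0: 3−2−0 = 1 → Ȟ^0 ≅ Z
degree 1: 6−2−2 = 2 → Ȟ^1 ≅ Z^2
degree 2: 2−0−2 = 0 → Ȟ^2 ≅ 0


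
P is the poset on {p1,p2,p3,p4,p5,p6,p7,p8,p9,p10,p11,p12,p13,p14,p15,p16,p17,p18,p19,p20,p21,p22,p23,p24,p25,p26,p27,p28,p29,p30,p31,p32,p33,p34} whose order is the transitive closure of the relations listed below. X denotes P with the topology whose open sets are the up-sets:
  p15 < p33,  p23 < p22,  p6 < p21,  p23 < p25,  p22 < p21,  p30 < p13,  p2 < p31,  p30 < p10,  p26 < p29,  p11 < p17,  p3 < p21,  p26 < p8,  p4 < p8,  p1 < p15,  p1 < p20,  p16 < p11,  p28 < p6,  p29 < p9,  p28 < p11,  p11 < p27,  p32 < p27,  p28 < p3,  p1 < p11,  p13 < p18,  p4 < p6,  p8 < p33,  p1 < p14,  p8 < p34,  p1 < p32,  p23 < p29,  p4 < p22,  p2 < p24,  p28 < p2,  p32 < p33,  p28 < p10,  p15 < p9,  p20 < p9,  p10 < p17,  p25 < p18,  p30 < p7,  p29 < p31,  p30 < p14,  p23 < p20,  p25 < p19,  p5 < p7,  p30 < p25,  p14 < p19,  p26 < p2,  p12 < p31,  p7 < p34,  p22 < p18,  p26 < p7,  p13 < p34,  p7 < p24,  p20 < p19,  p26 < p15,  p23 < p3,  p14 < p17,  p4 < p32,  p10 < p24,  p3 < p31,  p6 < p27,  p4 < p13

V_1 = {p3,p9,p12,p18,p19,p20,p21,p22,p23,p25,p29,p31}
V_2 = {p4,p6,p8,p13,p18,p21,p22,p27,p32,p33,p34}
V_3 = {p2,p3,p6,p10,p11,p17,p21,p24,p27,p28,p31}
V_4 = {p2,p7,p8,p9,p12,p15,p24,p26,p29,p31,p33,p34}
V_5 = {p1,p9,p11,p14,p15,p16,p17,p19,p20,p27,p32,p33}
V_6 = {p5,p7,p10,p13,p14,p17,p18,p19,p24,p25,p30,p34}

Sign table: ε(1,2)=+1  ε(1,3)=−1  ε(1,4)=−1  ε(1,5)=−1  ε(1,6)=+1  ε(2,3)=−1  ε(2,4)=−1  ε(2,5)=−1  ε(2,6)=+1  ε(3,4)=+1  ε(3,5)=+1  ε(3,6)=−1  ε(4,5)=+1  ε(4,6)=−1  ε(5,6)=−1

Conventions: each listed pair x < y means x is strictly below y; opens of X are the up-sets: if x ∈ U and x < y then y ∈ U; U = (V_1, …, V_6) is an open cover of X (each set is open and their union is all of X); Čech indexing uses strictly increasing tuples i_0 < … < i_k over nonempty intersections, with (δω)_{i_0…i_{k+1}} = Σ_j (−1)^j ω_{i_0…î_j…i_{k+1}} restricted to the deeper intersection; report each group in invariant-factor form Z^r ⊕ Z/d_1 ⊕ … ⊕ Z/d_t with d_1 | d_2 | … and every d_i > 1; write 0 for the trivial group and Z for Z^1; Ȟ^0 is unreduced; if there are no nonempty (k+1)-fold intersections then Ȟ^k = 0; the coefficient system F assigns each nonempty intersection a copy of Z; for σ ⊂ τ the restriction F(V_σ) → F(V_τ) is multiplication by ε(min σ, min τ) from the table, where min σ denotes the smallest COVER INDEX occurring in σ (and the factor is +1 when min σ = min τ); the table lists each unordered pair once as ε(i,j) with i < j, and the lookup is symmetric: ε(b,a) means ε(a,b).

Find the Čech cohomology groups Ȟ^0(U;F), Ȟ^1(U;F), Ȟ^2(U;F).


nonempty intersections:
  V12={p18,p21,p22} V13={p3,p21,p31} V14={p9,p12,p29,p31} V15={p9,p19,p20} V16={p18,p19,p25} V23={p6,p21,p27} V24={p8,p33,p34} V25={p27,p32,p33} V26={p13,p18,p34} V34={p2,p24,p31} V35={p11,p17,p27} V36={p10,p17,p24} V45={p9,p15,p33} V46={p7,p24,p34} V56={p14,p17,p19}
  V123={p21} V126={p18} V134={p31} V145={p9} V156={p19} V235={p27} V245={p33} V246={p34} V346={p24} V356={p17}
C dims 6,15,10; δ0: rk 5, SNF 1^5; δ1: rk 10, SNF 1^9·2
Ȟ^0: (6−5)−0=1 ⇒ Z
Ȟ^1: (15−10)−5=0 ⇒ 0
Ȟ^2: (10−0)−10=0 plus torsion [2] ⇒ Z/2

Ȟ^0(U;F) ≅ Z,  Ȟ^1(U;F) ≅ 0,  Ȟ^2(U;F) ≅ Z/2


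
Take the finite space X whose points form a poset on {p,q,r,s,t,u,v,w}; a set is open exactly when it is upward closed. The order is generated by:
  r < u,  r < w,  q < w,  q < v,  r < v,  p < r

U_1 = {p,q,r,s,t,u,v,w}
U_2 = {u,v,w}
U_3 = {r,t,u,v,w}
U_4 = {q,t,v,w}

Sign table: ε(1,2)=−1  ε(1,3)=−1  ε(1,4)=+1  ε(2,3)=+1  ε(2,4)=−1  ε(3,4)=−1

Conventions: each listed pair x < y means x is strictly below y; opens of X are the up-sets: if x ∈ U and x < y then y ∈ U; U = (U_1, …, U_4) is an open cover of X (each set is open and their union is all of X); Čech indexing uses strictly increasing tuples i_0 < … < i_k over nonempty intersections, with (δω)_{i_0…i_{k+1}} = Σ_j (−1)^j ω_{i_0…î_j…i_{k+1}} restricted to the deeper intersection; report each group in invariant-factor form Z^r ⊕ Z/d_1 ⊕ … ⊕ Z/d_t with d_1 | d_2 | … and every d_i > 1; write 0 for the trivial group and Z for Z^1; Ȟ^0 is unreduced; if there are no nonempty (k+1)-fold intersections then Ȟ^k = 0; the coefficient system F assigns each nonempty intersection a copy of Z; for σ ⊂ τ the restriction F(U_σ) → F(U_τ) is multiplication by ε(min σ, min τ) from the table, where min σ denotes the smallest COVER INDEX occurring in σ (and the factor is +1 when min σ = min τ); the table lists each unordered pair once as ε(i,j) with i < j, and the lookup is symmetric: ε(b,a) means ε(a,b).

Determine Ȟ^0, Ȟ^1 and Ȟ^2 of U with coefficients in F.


Ȟ^0 ≅ Z, Ȟ^1 ≅ 0, Ȟ^2 ≅ 0

cover nerve:
  U12={u,v,w} U13={r,t,u,v,w} U14={q,t,v,w} U23={u,v,w} U24={v,w} U34={t,v,w}
  U123={u,v,w} U124={v,w} U134={t,v,w} U234={v,w}
  U1234={v,w}
C dims 4,6,4,1; δ0: rk 3, SNF 1^3; δ1: rk 3, SNF 1^3; δ2: rk 1, SNF 1^1
Ȟ^0: (4−3)−0=1 ⇒ Z
Ȟ^1: (6−3)−3=0 ⇒ 0
Ȟ^2: (4−1)−3=0 ⇒ 0


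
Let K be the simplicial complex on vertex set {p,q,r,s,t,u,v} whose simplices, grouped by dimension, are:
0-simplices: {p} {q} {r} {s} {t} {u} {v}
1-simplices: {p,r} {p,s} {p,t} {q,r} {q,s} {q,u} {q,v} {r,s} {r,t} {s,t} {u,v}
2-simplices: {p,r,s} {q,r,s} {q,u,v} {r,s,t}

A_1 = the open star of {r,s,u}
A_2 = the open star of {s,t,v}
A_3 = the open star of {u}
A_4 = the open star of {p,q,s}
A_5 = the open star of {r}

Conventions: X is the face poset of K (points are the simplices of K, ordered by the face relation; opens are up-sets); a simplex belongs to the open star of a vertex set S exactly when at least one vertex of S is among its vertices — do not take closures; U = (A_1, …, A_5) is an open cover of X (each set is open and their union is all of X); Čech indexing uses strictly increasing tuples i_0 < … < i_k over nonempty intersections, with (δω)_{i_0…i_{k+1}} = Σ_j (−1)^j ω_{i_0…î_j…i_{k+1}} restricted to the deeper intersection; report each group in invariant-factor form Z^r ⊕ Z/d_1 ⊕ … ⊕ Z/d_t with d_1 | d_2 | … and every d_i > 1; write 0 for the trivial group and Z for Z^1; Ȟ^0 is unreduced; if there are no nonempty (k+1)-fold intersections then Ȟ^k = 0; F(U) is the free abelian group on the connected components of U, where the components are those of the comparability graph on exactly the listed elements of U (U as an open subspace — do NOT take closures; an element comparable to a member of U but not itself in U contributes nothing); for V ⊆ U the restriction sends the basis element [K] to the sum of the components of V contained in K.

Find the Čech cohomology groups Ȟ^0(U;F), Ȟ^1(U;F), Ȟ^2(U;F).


cover nerve:
  A1={{r},{s},{u},{p,r},{p,s},{q,r},{q,s},{q,u},{r,s},{r,t},{s,t},{u,v},{p,r,s},{q,r,s},{q,u,v},{r,s,t}} A2={{s},{t},{v},{p,s},{p,t},{q,s},{q,v},{r,s},{r,t},{s,t},{u,v},{p,r,s},{q,r,s},{q,u,v},{r,s,t}} A3={{u},{q,u},{u,v},{q,u,v}} A4={{p},{q},{s},{p,r},{p,s},{p,t},{q,r},{q,s},{q,u},{q,v},{r,s},{s,t},{p,r,s},{q,r,s},{q,u,v},{r,s,t}} A5={{r},{p,r},{q,r},{r,s},{r,t},{p,r,s},{q,r,s},{r,s,t}}
  A12={{s},{p,s},{q,s},{r,s},{r,t},{s,t},{u,v},{p,r,s},{q,r,s},{q,u,v},{r,s,t}} A13={{u},{q,u},{u,v},{q,u,v}} A14={{s},{p,r},{p,s},{q,r},{q,s},{q,u},{r,s},{s,t},{p,r,s},{q,r,s},{q,u,v},{r,s,t}} A15={{r},{p,r},{q,r},{r,s},{r,t},{p,r,s},{q,r,s},{r,s,t}} A23={{u,v},{q,u,v}} A24={{s},{p,s},{p,t},{q,s},{q,v},{r,s},{s,t},{p,r,s},{q,r,s},{q,u,v},{r,s,t}} A25={{r,s},{r,t},{p,r,s},{q,r,s},{r,s,t}} A34={{q,u},{q,u,v}} A45={{p,r},{q,r},{r,s},{p,r,s},{q,r,s},{r,s,t}}
  A123={{u,v},{q,u,v}} A124={{s},{p,s},{q,s},{r,s},{s,t},{p,r,s},{q,r,s},{q,u,v},{r,s,t}} A125={{r,s},{r,t},{p,r,s},{q,r,s},{r,s,t}} A134={{q,u},{q,u,v}} A145={{p,r},{q,r},{r,s},{p,r,s},{q,r,s},{r,s,t}} A234={{q,u,v}} A245={{r,s},{p,r,s},{q,r,s},{r,s,t}}
  A1234={{q,u,v}} A1245={{r,s},{p,r,s},{q,r,s},{r,s,t}}
components per intersection:
  A1: {{r},{s},{p,r},{p,s},{q,r},{q,s},{r,s},{r,t},{s,t},{p,r,s},{q,r,s},{r,s,t}} {{u},{q,u},{u,v},{q,u,v}}
  A2: {{s},{t},{p,s},{p,t},{q,s},{r,s},{r,t},{s,t},{p,r,s},{q,r,s},{r,s,t}} {{v},{q,v},{u,v},{q,u,v}}
  A3: {{u},{q,u},{u,v},{q,u,v}}
  A4: {{p},{q},{s},{p,r},{p,s},{p,t},{q,r},{q,s},{q,u},{q,v},{r,s},{s,t},{p,r,s},{q,r,s},{q,u,v},{r,s,t}}
  A5: {{r},{p,r},{q,r},{r,s},{r,t},{p,r,s},{q,r,s},{r,s,t}}
  A12: {{s},{p,s},{q,s},{r,s},{r,t},{s,t},{p,r,s},{q,r,s},{r,s,t}} {{u,v},{q,u,v}}
  A13: {{u},{q,u},{u,v},{q,u,v}}
  A14: {{s},{p,r},{p,s},{q,r},{q,s},{r,s},{s,t},{p,r,s},{q,r,s},{r,s,t}} {{q,u},{q,u,v}}
  A15: {{r},{p,r},{q,r},{r,s},{r,t},{p,r,s},{q,r,s},{r,s,t}}
  A23: {{u,v},{q,u,v}}
  A24: {{s},{p,s},{q,s},{r,s},{s,t},{p,r,s},{q,r,s},{r,s,t}} {{p,t}} {{q,v},{q,u,v}}
  A25: {{r,s},{r,t},{p,r,s},{q,r,s},{r,s,t}}
  A34: {{q,u},{q,u,v}}
  A45: {{p,r},{q,r},{r,s},{p,r,s},{q,r,s},{r,s,t}}
  A123: {{u,v},{q,u,v}}
  A124: {{s},{p,s},{q,s},{r,s},{s,t},{p,r,s},{q,r,s},{r,s,t}} {{q,u,v}}
  A125: {{r,s},{r,t},{p,r,s},{q,r,s},{r,s,t}}
  A134: {{q,u},{q,u,v}}
  A145: {{p,r},{q,r},{r,s},{p,r,s},{q,r,s},{r,s,t}}
  A234: {{q,u,v}}
  A245: {{r,s},{p,r,s},{q,r,s},{r,s,t}}
  A1234: {{q,u,v}}
  A1245: {{r,s},{p,r,s},{q,r,s},{r,s,t}}
C dims 7,13,8,2; δ0: rk 6, SNF 1^6; δ1: rk 6, SNF 1^6; δ2: rk 2, SNF 1^2
Ȟ^0: (7−6)−0=1 ⇒ Z
Ȟ^1: (13−6)−6=1 ⇒ Z
Ȟ^2: (8−2)−6=0 ⇒ 0

Ȟ^0 ≅ Z, Ȟ^1 ≅ Z, Ȟ^2 ≅ 0


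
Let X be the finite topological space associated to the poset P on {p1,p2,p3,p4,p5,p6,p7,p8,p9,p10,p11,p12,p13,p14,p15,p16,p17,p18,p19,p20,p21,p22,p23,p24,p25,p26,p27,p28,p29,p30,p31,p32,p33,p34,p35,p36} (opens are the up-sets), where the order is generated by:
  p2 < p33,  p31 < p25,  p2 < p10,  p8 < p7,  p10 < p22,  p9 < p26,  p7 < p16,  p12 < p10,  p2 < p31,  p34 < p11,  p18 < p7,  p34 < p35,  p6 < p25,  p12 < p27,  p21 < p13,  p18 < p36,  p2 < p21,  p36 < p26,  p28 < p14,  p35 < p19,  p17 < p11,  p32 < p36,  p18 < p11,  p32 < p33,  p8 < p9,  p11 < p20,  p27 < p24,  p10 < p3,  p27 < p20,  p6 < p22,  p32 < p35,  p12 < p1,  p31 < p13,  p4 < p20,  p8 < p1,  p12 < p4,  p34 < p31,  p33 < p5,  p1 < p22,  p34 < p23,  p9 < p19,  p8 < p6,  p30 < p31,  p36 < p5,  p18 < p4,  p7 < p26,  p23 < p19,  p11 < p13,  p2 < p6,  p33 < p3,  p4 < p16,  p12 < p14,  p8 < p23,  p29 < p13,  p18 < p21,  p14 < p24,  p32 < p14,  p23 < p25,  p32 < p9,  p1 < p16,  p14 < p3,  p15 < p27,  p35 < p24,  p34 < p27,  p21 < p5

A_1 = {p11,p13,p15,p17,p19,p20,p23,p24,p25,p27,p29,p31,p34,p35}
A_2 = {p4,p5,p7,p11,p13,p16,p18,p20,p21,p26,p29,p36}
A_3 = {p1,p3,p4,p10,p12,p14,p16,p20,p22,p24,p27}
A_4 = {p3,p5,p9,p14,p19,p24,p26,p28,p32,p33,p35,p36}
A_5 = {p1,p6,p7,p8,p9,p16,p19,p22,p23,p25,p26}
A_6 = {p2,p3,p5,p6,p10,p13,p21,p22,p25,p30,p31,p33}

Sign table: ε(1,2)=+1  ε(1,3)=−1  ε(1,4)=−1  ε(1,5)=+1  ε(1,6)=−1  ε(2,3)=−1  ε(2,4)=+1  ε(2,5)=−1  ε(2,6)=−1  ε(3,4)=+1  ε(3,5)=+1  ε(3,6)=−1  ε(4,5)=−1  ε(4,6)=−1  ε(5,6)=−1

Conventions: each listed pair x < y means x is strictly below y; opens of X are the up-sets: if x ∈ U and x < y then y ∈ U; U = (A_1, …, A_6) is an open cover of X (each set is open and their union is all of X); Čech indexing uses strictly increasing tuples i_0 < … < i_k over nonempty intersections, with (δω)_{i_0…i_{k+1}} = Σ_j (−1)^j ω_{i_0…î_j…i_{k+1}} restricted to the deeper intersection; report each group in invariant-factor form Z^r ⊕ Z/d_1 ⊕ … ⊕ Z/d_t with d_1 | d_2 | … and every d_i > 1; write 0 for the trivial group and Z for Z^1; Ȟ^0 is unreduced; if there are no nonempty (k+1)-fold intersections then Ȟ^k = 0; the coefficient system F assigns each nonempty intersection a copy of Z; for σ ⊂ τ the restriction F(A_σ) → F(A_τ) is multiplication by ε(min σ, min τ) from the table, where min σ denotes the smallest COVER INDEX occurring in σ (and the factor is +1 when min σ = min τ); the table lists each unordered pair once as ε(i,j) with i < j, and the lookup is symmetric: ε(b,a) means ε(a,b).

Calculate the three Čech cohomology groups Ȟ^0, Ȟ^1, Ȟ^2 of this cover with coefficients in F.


Ȟ^0 ≅ 0, Ȟ^1 ≅ Z/2, Ȟ^2 ≅ Z

nonempty overlaps:
  A12={p11,p13,p20,p29} A13={p20,p24,p27} A14={p19,p24,p35} A15={p19,p23,p25} A16={p13,p25,p31} A23={p4,p16,p20} A24={p5,p26,p36} A25={p7,p16,p26} A26={p5,p13,p21} A34={p3,p14,p24} A35={p1,p16,p22} A36={p3,p10,p22} A45={p9,p19,p26} A46={p3,p5,p33} A56={p6,p22,p25}
  A123={p20} A126={p13} A134={p24} A145={p19} A156={p25} A235={p16} A245={p26} A246={p5} A346={p3} A356={p22}
C dims 6,15,10; δ0: rk 6, SNF 1^5·2; δ1: rk 9, SNF 1^9
degree 0: 6−6−0 = 0 → Ȟ^0 ≅ 0
degree 1: 15−9−6 = 0 plus torsion [2] → Ȟ^1 ≅ Z/2
degree 2: 10−0−9 = 1 → Ȟ^2 ≅ Z


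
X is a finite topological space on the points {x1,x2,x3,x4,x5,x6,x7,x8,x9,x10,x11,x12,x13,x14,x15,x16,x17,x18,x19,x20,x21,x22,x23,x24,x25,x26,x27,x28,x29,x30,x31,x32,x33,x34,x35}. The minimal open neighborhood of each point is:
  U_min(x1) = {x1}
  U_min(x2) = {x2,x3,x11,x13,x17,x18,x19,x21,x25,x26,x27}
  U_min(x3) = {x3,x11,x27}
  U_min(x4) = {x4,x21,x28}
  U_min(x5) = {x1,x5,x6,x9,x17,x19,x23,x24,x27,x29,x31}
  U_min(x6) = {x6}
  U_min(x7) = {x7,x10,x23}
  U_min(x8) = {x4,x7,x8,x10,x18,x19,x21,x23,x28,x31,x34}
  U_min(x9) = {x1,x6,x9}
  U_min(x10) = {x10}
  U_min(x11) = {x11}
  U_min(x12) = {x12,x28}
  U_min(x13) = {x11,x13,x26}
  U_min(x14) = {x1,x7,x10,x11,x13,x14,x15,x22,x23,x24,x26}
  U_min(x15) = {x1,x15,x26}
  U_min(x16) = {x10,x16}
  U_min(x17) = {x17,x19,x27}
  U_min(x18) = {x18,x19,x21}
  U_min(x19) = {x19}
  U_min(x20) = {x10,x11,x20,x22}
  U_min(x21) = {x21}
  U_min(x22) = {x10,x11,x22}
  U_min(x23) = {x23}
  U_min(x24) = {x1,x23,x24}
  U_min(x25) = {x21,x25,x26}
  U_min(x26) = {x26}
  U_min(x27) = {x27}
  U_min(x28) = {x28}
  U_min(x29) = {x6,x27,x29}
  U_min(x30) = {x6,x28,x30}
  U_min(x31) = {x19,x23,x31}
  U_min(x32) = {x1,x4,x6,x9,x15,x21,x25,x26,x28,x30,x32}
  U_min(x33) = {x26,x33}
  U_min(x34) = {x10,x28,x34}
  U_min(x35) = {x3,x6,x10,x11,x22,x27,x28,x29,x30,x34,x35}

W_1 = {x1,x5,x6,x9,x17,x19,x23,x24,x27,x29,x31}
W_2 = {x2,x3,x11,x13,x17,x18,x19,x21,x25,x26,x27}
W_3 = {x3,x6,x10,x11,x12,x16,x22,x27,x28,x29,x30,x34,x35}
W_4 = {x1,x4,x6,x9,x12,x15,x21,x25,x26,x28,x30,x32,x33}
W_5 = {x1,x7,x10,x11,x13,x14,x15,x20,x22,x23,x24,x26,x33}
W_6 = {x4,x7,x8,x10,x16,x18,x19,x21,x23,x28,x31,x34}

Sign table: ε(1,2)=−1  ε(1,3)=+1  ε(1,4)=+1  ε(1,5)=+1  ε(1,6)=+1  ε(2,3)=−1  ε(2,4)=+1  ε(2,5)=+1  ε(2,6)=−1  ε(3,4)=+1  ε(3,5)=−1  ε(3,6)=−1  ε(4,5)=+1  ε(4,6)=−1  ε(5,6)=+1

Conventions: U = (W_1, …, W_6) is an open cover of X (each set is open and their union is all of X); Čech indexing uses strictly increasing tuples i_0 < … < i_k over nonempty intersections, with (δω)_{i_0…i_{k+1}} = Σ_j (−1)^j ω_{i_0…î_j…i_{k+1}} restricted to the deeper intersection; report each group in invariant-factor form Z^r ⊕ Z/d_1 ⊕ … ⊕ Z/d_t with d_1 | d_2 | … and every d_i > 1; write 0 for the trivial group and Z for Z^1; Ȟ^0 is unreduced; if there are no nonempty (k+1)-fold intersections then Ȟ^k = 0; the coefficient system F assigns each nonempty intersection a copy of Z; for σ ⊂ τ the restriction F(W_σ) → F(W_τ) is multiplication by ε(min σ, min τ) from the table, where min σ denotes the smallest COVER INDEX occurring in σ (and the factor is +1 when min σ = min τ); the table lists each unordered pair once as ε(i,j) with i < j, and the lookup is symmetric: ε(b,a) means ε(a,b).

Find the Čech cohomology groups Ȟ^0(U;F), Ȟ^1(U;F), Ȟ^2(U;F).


nerve of the cover:
  W12={x17,x19,x27} W13={x6,x27,x29} W14={x1,x6,x9} W15={x1,x23,x24} W16={x19,x23,x31} W23={x3,x11,x27} W24={x21,x25,x26} W25={x11,x13,x26} W26={x18,x19,x21} W34={x6,x12,x28,x30} W35={x10,x11,x22} W36={x10,x16,x28,x34} W45={x1,x15,x26,x33} W46={x4,x21,x28} W56={x7,x10,x23}
  W123={x27} W126={x19} W134={x6} W145={x1} W156={x23} W235={x11} W245={x26} W246={x21} W346={x28} W356={x10}
C dims 6,15,10; δ0: rk 6, SNF 1^5·2; δ1: rk 9, SNF 1^9
Ȟ^0 = (6 − 6) − 0 = 0, so Ȟ^0 ≅ 0
Ȟ^1 = (15 − 9) − 6 = 0 plus torsion [2], so Ȟ^1 ≅ Z/2
Ȟ^2 = (10 − 0) − 9 = 1, so Ȟ^2 ≅ Z

Ȟ^0 = 0,  Ȟ^1 = Z/2,  Ȟ^2 = Z


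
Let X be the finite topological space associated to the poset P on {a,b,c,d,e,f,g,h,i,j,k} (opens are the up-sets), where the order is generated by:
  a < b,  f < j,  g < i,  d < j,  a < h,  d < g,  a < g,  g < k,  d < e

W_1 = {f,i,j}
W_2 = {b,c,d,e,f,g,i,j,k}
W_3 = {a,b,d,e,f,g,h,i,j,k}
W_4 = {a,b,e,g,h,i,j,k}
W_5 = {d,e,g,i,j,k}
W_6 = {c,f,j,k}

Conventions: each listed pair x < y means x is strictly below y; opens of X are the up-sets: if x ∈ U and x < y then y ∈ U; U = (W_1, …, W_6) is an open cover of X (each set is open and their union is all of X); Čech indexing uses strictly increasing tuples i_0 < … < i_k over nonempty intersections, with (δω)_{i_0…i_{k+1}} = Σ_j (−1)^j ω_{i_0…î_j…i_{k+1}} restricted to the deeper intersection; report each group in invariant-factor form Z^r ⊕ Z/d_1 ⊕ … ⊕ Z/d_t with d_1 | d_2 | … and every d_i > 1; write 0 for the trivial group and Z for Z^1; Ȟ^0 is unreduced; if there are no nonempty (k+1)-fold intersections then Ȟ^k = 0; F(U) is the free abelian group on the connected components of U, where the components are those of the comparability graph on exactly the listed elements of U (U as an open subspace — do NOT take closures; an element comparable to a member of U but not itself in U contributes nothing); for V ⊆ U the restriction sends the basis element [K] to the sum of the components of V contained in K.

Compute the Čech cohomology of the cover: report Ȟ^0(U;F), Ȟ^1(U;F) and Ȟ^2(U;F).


nonempty overlaps:
  W12={f,i,j} W13={f,i,j} W14={i,j} W15={i,j} W16={f,j} W23={b,d,e,f,g,i,j,k} W24={b,e,g,i,j,k} W25={d,e,g,i,j,k} W26={c,f,j,k} W34={a,b,e,g,h,i,j,k} W35={d,e,g,i,j,k} W36={f,j,k} W45={e,g,i,j,k} W46={j,k} W56={j,k}
  W123={f,i,j} W124={i,j} W125={i,j} W126={f,j} W134={i,j} W135={i,j} W136={f,j} W145={i,j} W146={j} W156={j} W234={b,e,g,i,j,k} W235={d,e,g,i,j,k} W236={f,j,k} W245={e,g,i,j,k} W246={j,k} W256={j,k} W345={e,g,i,j,k} W346={j,k} W356={j,k} W456={j,k}
  W1234={i,j} W1235={i,j} W1236={f,j} W1245={i,j} W1246={j} W1256={j} W1345={i,j} W1346={j} W1356={j} W1456={j} W2345={e,g,i,j,k} W2346={j,k} W2356={j,k} W2456={j,k} W3456={j,k}
  W12345={i,j} W12346={j} W12356={j} W12456={j} W13456={j} W23456={j,k}
  W123456={j}
components per intersection:
  W1: {f,j} {i}
  W2: {b} {c} {d,e,f,g,i,j,k}
  W3: {a,b,d,e,f,g,h,i,j,k}
  W4: {a,b,g,h,i,k} {e} {j}
  W5: {d,e,g,i,j,k}
  W6: {c} {f,j} {k}
  W12: {f,j} {i}
  W13: {f,j} {i}
  W14: {i} {j}
  W15: {i} {j}
  W16: {f,j}
  W23: {b} {d,e,f,g,i,j,k}
  W24: {b} {e} {g,i,k} {j}
  W25: {d,e,g,i,j,k}
  W26: {c} {f,j} {k}
  W34: {a,b,g,h,i,k} {e} {j}
  W35: {d,e,g,i,j,k}
  W36: {f,j} {k}
  W45: {e} {g,i,k} {j}
  W46: {j} {k}
  W56: {j} {k}
  W123: {f,j} {i}
  W124: {i} {j}
  W125: {i} {j}
  W126: {f,j}
  W134: {i} {j}
  W135: {i} {j}
  W136: {f,j}
  W145: {i} {j}
  W146: {j}
  W156: {j}
  W234: {b} {e} {g,i,k} {j}
  W235: {d,e,g,i,j,k}
  W236: {f,j} {k}
  W245: {e} {g,i,k} {j}
  W246: {j} {k}
  W256: {j} {k}
  W345: {e} {g,i,k} {j}
  W346: {j} {k}
  W356: {j} {k}
  W456: {j} {k}
  W1234: {i} {j}
  W1235: {i} {j}
  W1236: {f,j}
  W1245: {i} {j}
  W1246: {j}
  W1256: {j}
  W1345: {i} {j}
  W1346: {j}
  W1356: {j}
  W1456: {j}
  W2345: {e} {g,i,k} {j}
  W2346: {j} {k}
  W2356: {j} {k}
  W2456: {j} {k}
  W3456: {j} {k}
  W12345: {i} {j}
  W12346: {j}
  W12356: {j}
  W12456: {j}
  W13456: {j}
  W23456: {j} {k}
  W123456: {j}
C dims 13,32,39,25; δ0: rk 11, SNF 1^11; δ1: rk 21, SNF 1^21; δ2: rk 18, SNF 1^18
degree 0: 13−11−0 = 2 → Ȟ^0 ≅ Z^2
degree 1: 32−21−11 = 0 → Ȟ^1 ≅ 0
degree 2: 39−18−21 = 0 → Ȟ^2 ≅ 0

Ȟ^0 = Z^2,  Ȟ^1 = 0,  Ȟ^2 = 0


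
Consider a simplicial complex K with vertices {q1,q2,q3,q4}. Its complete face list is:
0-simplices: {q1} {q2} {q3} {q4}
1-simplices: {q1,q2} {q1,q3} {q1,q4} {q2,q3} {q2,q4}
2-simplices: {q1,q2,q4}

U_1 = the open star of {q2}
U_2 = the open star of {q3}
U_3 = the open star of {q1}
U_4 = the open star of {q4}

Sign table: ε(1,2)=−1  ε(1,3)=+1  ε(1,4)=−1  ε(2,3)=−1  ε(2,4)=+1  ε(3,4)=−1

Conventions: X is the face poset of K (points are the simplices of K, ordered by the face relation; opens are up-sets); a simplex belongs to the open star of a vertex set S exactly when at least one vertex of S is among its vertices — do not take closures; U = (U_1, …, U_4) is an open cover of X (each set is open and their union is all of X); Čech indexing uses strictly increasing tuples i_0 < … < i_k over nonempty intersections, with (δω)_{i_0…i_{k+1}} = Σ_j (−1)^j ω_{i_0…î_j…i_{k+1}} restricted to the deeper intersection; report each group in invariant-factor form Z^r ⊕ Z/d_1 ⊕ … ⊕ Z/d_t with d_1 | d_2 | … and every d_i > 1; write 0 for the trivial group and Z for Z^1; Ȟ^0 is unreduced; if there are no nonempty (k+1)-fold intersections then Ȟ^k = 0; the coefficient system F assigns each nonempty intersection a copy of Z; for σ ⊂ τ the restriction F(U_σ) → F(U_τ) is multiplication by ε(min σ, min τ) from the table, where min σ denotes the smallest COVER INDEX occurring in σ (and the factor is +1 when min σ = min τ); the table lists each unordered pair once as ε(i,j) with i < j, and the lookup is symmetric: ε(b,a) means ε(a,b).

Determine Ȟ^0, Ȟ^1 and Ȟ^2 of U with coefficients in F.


nerve of the cover:
  U1={{q2},{q1,q2},{q2,q3},{q2,q4},{q1,q2,q4}} U2={{q3},{q1,q3},{q2,q3}} U3={{q1},{q1,q2},{q1,q3},{q1,q4},{q1,q2,q4}} U4={{q4},{q1,q4},{q2,q4},{q1,q2,q4}}
  U12={{q2,q3}} U13={{q1,q2},{q1,q2,q4}} U14={{q2,q4},{q1,q2,q4}} U23={{q1,q3}} U34={{q1,q4},{q1,q2,q4}}
  U134={{q1,q2,q4}}
C dims 4,5,1; δ0: rk 3, SNF 1^3; δ1: rk 1, SNF 1^1
Ȟ^0 = (4 − 3) − 0 = 1, so Ȟ^0 ≅ Z
Ȟ^1 = (5 − 1) − 3 = 1, so Ȟ^1 ≅ Z
Ȟ^2 = (1 − 0) − 1 = 0, so Ȟ^2 ≅ 0

Ȟ^0(U;F) ≅ Z, Ȟ^1(U;F) ≅ Z, Ȟ^2(U;F) ≅ 0


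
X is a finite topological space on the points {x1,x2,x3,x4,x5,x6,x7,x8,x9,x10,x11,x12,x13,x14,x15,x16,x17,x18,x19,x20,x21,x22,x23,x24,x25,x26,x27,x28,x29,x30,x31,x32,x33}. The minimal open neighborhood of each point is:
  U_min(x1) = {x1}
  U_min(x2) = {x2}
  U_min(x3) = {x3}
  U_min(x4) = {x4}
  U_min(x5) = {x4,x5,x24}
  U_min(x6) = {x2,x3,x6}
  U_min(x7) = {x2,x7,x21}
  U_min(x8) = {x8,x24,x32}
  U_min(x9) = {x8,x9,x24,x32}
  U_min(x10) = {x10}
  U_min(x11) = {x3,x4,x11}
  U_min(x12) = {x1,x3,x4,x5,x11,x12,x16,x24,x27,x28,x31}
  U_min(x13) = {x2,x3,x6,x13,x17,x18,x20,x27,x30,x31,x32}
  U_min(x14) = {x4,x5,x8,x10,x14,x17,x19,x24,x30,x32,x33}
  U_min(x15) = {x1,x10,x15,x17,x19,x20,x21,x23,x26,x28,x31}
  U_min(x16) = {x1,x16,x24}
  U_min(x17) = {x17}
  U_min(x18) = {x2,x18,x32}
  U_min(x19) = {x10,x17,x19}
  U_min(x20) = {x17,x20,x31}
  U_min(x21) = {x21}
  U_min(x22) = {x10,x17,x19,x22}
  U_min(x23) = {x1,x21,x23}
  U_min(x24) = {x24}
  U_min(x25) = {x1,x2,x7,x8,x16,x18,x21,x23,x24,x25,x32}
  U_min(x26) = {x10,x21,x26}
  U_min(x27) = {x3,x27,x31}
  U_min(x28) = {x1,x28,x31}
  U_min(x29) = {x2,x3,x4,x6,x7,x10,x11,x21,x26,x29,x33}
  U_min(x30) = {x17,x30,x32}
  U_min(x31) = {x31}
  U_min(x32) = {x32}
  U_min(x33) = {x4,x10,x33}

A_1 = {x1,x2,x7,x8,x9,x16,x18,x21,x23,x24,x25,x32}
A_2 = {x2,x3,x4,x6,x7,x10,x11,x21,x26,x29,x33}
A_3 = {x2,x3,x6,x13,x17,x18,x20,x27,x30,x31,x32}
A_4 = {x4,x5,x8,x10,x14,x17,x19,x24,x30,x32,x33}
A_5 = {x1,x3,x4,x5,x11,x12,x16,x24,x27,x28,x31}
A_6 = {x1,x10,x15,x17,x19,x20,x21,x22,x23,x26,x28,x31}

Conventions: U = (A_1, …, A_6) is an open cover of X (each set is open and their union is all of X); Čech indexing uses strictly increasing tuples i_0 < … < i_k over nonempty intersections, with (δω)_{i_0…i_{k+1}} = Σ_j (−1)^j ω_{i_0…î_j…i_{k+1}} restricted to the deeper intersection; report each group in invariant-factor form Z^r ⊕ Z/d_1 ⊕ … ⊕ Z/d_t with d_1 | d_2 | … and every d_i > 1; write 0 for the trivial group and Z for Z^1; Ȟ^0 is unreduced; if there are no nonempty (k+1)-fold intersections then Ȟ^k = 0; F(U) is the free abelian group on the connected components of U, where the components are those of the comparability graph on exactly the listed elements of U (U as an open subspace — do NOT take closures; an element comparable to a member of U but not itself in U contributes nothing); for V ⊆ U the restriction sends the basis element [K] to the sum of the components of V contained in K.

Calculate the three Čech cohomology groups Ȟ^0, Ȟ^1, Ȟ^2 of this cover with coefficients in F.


nonempty intersections:
  A12={x2,x7,x21} A13={x2,x18,x32} A14={x8,x24,x32} A15={x1,x16,x24} A16={x1,x21,x23} A23={x2,x3,x6} A24={x4,x10,x33} A25={x3,x4,x11} A26={x10,x21,x26} A34={x17,x30,x32} A35={x3,x27,x31} A36={x17,x20,x31} A45={x4,x5,x24} A46={x10,x17,x19} A56={x1,x28,x31}
  A123={x2} A126={x21} A134={x32} A145={x24} A156={x1} A235={x3} A245={x4} A246={x10} A346={x17} A356={x31}
components per intersection:
  A1: {x1,x2,x7,x8,x9,x16,x18,x21,x23,x24,x25,x32}
  A2: {x2,x3,x4,x6,x7,x10,x11,x21,x26,x29,x33}
  A3: {x2,x3,x6,x13,x17,x18,x20,x27,x30,x31,x32}
  A4: {x4,x5,x8,x10,x14,x17,x19,x24,x30,x32,x33}
  A5: {x1,x3,x4,x5,x11,x12,x16,x24,x27,x28,x31}
  A6: {x1,x10,x15,x17,x19,x20,x21,x22,x23,x26,x28,x31}
  A12: {x2,x7,x21}
  A13: {x2,x18,x32}
  A14: {x8,x24,x32}
  A15: {x1,x16,x24}
  A16: {x1,x21,x23}
  A23: {x2,x3,x6}
  A24: {x4,x10,x33}
  A25: {x3,x4,x11}
  A26: {x10,x21,x26}
  A34: {x17,x30,x32}
  A35: {x3,x27,x31}
  A36: {x17,x20,x31}
  A45: {x4,x5,x24}
  A46: {x10,x17,x19}
  A56: {x1,x28,x31}
  A123: {x2}
  A126: {x21}
  A134: {x32}
  A145: {x24}
  A156: {x1}
  A235: {x3}
  A245: {x4}
  A246: {x10}
  A346: {x17}
  A356: {x31}
C dims 6,15,10; δ0: rk 5, SNF 1^5; δ1: rk 10, SNF 1^9·2
Ȟ^0: (6−5)−0=1 ⇒ Z
Ȟ^1: (15−10)−5=0 ⇒ 0
Ȟ^2: (10−0)−10=0 plus torsion [2] ⇒ Z/2

Ȟ^0(U;F) ≅ Z; Ȟ^1(U;F) ≅ 0; Ȟ^2(U;F) ≅ Z/2


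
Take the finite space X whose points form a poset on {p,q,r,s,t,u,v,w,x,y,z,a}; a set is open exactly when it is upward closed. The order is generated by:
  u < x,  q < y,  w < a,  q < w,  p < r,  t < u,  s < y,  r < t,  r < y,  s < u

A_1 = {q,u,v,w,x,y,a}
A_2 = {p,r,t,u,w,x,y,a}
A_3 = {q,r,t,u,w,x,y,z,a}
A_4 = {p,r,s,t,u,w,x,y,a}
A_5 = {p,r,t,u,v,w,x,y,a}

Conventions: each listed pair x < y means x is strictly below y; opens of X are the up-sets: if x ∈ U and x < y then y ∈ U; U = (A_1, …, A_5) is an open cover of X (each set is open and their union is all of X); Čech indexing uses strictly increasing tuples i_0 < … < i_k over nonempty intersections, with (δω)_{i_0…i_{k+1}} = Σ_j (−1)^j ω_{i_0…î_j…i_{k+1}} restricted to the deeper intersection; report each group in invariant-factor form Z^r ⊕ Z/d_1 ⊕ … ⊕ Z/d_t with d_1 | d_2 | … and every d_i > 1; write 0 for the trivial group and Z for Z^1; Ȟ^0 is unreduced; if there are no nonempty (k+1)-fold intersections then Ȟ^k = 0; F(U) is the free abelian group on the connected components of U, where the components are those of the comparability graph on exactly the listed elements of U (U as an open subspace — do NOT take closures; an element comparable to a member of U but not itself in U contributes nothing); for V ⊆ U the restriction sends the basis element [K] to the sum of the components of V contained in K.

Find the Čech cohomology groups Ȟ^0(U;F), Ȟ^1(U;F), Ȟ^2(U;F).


Ȟ^0 ≅ Z^3,  Ȟ^1 ≅ 0,  Ȟ^2 ≅ 0

nerve simplices:
  A12={u,w,x,y,a} A13={q,u,w,x,y,a} A14={u,w,x,y,a} A15={u,v,w,x,y,a} A23={r,t,u,w,x,y,a} A24={p,r,t,u,w,x,y,a} A25={p,r,t,u,w,x,y,a} A34={r,t,u,w,x,y,a} A35={r,t,u,w,x,y,a} A45={p,r,t,u,w,x,y,a}
  A123={u,w,x,y,a} A124={u,w,x,y,a} A125={u,w,x,y,a} A134={u,w,x,y,a} A135={u,w,x,y,a} A145={u,w,x,y,a} A234={r,t,u,w,x,y,a} A235={r,t,u,w,x,y,a} A245={p,r,t,u,w,x,y,a} A345={r,t,u,w,x,y,a}
  A1234={u,w,x,y,a} A1235={u,w,x,y,a} A1245={u,w,x,y,a} A1345={u,w,x,y,a} A2345={r,t,u,w,x,y,a}
  A12345={u,w,x,y,a}
components per intersection:
  A1: {q,w,y,a} {u,x} {v}
  A2: {p,r,t,u,x,y} {w,a}
  A3: {q,r,t,u,w,x,y,a} {z}
  A4: {p,r,s,t,u,x,y} {w,a}
  A5: {p,r,t,u,x,y} {v} {w,a}
  A12: {u,x} {w,a} {y}
  A13: {q,w,y,a} {u,x}
  A14: {u,x} {w,a} {y}
  A15: {u,x} {v} {w,a} {y}
  A23: {r,t,u,x,y} {w,a}
  A24: {p,r,t,u,x,y} {w,a}
  A25: {p,r,t,u,x,y} {w,a}
  A34: {r,t,u,x,y} {w,a}
  A35: {r,t,u,x,y} {w,a}
  A45: {p,r,t,u,x,y} {w,a}
  A123: {u,x} {w,a} {y}
  A124: {u,x} {w,a} {y}
  A125: {u,x} {w,a} {y}
  A134: {u,x} {w,a} {y}
  A135: {u,x} {w,a} {y}
  A145: {u,x} {w,a} {y}
  A234: {r,t,u,x,y} {w,a}
  A235: {r,t,u,x,y} {w,a}
  A245: {p,r,t,u,x,y} {w,a}
  A345: {r,t,u,x,y} {w,a}
  A1234: {u,x} {w,a} {y}
  A1235: {u,x} {w,a} {y}
  A1245: {u,x} {w,a} {y}
  A1345: {u,x} {w,a} {y}
  A2345: {r,t,u,x,y} {w,a}
  A12345: {u,x} {w,a} {y}
C dims 12,24,26,14; δ0: rk 9, SNF 1^9; δ1: rk 15, SNF 1^15; δ2: rk 11, SNF 1^11
degree 0: 12−9−0 = 3 → Ȟ^0 ≅ Z^3
degree 1: 24−15−9 = 0 → Ȟ^1 ≅ 0
degree 2: 26−11−15 = 0 → Ȟ^2 ≅ 0


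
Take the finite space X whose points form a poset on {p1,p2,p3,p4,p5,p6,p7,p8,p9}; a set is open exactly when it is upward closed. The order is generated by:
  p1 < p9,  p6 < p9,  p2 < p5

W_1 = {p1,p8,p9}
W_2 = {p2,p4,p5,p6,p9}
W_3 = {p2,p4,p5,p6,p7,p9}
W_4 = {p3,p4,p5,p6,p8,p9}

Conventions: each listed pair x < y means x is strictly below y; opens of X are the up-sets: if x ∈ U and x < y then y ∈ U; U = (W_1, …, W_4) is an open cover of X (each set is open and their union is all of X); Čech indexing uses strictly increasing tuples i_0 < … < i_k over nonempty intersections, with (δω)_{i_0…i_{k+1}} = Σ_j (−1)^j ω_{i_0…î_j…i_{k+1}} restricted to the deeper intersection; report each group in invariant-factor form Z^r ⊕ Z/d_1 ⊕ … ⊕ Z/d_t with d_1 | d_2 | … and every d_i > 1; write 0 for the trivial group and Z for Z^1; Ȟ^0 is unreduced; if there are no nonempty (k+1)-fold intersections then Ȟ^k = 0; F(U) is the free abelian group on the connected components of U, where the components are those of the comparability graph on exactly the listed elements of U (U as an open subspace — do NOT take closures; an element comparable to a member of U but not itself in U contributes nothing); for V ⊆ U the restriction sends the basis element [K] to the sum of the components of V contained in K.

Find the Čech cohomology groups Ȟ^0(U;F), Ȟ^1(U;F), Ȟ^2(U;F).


nerve simplices:
  W12={p9} W13={p9} W14={p8,p9} W23={p2,p4,p5,p6,p9} W24={p4,p5,p6,p9} W34={p4,p5,p6,p9}
  W123={p9} W124={p9} W134={p9} W234={p4,p5,p6,p9}
  W1234={p9}
components per intersection:
  W1: {p1,p9} {p8}
  W2: {p2,p5} {p4} {p6,p9}
  W3: {p2,p5} {p4} {p6,p9} {p7}
  W4: {p3} {p4} {p5} {p6,p9} {p8}
  W12: {p9}
  W13: {p9}
  W14: {p8} {p9}
  W23: {p2,p5} {p4} {p6,p9}
  W24: {p4} {p5} {p6,p9}
  W34: {p4} {p5} {p6,p9}
  W123: {p9}
  W124: {p9}
  W134: {p9}
  W234: {p4} {p5} {p6,p9}
  W1234: {p9}
C dims 14,13,6,1; δ0: rk 8, SNF 1^8; δ1: rk 5, SNF 1^5; δ2: rk 1, SNF 1^1
degree 0: 14−8−0 = 6 → Ȟ^0 ≅ Z^6
degree 1: 13−5−8 = 0 → Ȟ^1 ≅ 0
degree 2: 6−1−5 = 0 → Ȟ^2 ≅ 0

Ȟ^0(U;F) ≅ Z^6, Ȟ^1(U;F) ≅ 0 and Ȟ^2(U;F) ≅ 0


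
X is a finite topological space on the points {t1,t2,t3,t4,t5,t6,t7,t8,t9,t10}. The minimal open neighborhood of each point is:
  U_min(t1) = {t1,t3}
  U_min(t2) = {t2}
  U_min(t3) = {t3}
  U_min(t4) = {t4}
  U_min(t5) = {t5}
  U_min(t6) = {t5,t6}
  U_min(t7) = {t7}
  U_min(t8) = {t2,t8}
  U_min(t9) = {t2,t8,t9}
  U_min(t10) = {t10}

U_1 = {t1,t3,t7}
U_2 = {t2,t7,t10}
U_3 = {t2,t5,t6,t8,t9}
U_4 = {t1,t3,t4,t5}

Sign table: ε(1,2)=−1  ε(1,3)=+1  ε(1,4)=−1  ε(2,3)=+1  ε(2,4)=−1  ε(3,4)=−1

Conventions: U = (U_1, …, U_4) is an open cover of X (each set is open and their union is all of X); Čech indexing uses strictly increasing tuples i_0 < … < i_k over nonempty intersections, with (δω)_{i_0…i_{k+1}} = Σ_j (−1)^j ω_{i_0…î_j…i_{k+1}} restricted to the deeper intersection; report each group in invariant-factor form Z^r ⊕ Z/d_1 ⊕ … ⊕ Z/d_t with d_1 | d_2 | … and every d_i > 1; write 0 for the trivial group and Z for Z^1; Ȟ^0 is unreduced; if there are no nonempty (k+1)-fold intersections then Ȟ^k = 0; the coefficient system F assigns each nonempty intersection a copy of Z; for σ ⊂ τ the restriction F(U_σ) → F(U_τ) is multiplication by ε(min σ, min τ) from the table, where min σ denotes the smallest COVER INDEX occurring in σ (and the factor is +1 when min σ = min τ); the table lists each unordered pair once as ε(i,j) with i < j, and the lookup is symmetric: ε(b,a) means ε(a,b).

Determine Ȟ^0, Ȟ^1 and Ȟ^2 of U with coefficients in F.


nonempty intersections:
  U12={t7} U14={t1,t3} U23={t2} U34={t5}
C dims 4,4; δ0: rk 4, SNF 1^3·2
Ȟ^0: (4−4)−0=0 ⇒ 0
Ȟ^1: (4−0)−4=0 plus torsion [2] ⇒ Z/2
Ȟ^2: (0−0)−0=0 ⇒ 0

Ȟ^0 ≅ 0, Ȟ^1 ≅ Z/2, Ȟ^2 ≅ 0


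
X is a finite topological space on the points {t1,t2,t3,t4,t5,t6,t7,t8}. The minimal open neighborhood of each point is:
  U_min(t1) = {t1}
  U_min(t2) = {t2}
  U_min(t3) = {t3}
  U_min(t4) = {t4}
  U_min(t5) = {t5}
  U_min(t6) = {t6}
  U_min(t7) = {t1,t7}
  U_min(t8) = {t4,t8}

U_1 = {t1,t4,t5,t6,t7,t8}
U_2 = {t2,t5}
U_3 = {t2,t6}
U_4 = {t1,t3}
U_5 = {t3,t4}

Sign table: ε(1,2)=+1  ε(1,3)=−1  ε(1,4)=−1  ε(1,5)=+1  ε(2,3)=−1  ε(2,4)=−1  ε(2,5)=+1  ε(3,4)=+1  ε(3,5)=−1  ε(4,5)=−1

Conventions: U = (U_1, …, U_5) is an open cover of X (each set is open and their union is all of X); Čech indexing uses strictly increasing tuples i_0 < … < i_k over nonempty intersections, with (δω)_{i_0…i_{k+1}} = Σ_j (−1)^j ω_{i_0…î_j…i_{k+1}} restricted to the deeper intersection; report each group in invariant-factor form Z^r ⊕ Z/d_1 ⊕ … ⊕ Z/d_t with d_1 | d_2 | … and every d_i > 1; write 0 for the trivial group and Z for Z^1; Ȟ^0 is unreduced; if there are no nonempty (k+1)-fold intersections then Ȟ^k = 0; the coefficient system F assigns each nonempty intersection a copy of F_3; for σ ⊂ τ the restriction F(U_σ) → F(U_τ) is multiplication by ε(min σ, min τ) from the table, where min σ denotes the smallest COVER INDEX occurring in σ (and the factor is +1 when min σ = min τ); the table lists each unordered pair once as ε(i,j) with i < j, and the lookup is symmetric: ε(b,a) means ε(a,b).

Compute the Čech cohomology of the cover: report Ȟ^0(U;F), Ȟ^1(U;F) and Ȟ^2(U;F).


cover nerve:
  U12={t5} U13={t6} U14={t1} U15={t4} U23={t2} U45={t3}
C dims 5,6; δ0: rk_F3 4
Ȟ^0: (5−4)−0=1 ⇒ Z/3
Ȟ^1: (6−0)−4=2 ⇒ Z/3 ⊕ Z/3
Ȟ^2: (0−0)−0=0 ⇒ 0

Ȟ^0 = Z/3; Ȟ^1 = Z/3 ⊕ Z/3; Ȟ^2 = 0
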